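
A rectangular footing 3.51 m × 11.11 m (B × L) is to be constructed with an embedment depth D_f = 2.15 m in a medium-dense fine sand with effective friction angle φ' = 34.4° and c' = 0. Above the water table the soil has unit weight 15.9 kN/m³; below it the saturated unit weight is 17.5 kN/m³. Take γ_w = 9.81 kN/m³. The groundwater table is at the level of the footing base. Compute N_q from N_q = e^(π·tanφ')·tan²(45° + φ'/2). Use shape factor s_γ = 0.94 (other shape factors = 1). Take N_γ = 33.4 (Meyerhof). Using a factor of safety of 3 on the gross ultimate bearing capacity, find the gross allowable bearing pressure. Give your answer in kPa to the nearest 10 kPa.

N_q = e^(π·tan34.4°)·tan²(62.2°) = 30.92.
Effective surcharge at the founding depth q = γ·D_f = 15.9 × 2.15 = 34.185 kPa.
The water table coincides with the base, so in the self-weight term γ → γ' = 7.69 kN/m³.
q_ult = q·N_q + 0.5·γ·B·N_γ·s_γ
     = 34.185 × 30.917 + 0.5 × 7.69 × 3.51 × 33.4 × 0.94
     = 1056.9 + 423.72 = 1480.6 kPa.
q_all = 1480.6 / 3 = 493.53 kPa.

q_all ≈ 490 kPa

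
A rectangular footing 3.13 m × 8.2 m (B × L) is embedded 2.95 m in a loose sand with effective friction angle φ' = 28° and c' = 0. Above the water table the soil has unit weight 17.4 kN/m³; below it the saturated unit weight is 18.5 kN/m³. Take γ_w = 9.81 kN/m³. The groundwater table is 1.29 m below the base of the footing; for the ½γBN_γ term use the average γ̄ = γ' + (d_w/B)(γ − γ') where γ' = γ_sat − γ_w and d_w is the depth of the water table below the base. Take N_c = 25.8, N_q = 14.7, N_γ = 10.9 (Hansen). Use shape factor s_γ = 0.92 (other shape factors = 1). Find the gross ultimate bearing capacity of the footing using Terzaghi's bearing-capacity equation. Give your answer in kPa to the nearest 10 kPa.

q_ult ≈ 950 kPa

Effective surcharge at the founding depth q = γ·D_f = 17.4 × 2.95 = 51.33 kPa.
With d_w = 1.29 m < B, γ̄ = 8.69 + (1.29/3.13) × (17.4 − 8.69) = 12.28 kN/m³.
q_ult = q·N_q + 0.5·γ·B·N_γ·s_γ
     = 51.33 × 14.7 + 0.5 × 12.28 × 3.13 × 10.9 × 0.92
     = 754.55 + 192.72 = 947.27 kPa.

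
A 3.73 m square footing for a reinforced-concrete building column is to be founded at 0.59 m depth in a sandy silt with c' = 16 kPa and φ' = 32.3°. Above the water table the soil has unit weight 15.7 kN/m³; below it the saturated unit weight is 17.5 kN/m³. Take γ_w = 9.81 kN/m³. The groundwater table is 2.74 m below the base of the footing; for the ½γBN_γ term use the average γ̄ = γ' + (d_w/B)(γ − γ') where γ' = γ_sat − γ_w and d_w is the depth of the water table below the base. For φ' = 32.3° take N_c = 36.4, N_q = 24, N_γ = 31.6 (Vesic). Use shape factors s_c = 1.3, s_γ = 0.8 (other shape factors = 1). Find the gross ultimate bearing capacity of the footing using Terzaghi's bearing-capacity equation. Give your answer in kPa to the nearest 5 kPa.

q_ult ≈ 1620 kPa

Effective surcharge at the founding depth q = γ·D_f = 15.7 × 0.59 = 9.263 kPa.
With d_w = 2.74 m < B, γ̄ = 7.69 + (2.74/3.73) × (15.7 − 7.69) = 13.574 kN/m³.
q_ult = c·N_c·s_c + q·N_q + 0.5·γ·B·N_γ·s_γ
     = 16 × 36.4 × 1.3 + 9.263 × 24 + 0.5 × 13.574 × 3.73 × 31.6 × 0.8
     = 757.12 + 222.31 + 639.98 = 1619.4 kPa.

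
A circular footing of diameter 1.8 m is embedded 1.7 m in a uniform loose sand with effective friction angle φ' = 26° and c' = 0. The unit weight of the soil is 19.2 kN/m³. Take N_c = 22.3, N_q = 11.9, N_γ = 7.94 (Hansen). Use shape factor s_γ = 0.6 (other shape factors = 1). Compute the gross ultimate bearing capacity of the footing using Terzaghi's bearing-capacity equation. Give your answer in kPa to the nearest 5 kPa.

q_ult ≈ 470 kPa

q = γ·D_f = 19.2 × 1.7 = 32.64 kPa.
q·N_q = 32.64 × 11.9 = 388.42 kPa
0.5·γ·B·N_γ·s_γ = 0.5 × 19.2 × 1.8 × 7.94 × 0.6 = 82.322 kPa
q_ult = 388.42 + 82.322 = 470.74 kPa.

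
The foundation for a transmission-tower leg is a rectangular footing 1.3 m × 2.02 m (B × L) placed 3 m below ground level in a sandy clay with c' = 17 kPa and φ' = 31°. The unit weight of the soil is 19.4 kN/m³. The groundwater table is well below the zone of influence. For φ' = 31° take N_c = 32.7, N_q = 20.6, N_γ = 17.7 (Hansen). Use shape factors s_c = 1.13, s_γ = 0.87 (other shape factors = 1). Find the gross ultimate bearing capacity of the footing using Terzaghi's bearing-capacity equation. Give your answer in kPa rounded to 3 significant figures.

q_ult ≈ 2020 kPa

Overburden at base level: q = 19.4 × 3 = 58.2 kPa.
Cohesion term c·N_c·s_c = 17 × 32.7 × 1.13 = 628.17 kPa; surcharge term q·N_q = 58.2 × 20.6 = 1198.9 kPa; self-weight term 0.5·γ·B·N_γ·s_γ = 0.5 × 19.4 × 1.3 × 17.7 × 0.87 = 194.18 kPa.
q_ult = 628.17 + 1198.9 + 194.18 = 2021.3 kPa.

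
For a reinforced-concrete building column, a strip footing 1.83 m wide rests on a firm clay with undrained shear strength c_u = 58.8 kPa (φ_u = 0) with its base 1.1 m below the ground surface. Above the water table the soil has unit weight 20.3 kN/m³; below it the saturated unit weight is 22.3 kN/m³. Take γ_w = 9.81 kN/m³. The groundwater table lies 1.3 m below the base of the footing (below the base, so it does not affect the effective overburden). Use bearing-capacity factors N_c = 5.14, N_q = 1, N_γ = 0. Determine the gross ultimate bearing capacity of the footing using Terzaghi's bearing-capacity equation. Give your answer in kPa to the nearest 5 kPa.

Effective surcharge at the founding depth q = γ·D_f = 20.3 × 1.1 = 22.33 kPa.
q_ult = c·N_c + q·N_q
     = 58.8 × 5.14 + 22.33 × 1
     = 302.23 + 22.33 = 324.56 kPa.

q_ult ≈ 325 kPa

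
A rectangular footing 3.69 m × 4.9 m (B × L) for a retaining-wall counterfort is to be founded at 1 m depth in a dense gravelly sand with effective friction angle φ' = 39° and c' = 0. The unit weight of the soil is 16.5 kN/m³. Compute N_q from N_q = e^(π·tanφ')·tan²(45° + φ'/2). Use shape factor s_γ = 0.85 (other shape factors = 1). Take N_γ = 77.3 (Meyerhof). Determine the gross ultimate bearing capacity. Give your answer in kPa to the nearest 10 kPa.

tan39° = 0.8098, so N_q = e^(π×0.8098)·tan²(64.5°) = 12.731 × 4.395 = 55.96.
Overburden at base level: q = 16.5 × 1 = 16.5 kPa.
Surcharge term q·N_q = 16.5 × 55.957 = 923.3 kPa; self-weight term 0.5·γ·B·N_γ·s_γ = 0.5 × 16.5 × 3.69 × 77.3 × 0.85 = 2000.2 kPa.
q_ult = 923.3 + 2000.2 = 2923.5 kPa.

q_ult ≈ 2920 kPa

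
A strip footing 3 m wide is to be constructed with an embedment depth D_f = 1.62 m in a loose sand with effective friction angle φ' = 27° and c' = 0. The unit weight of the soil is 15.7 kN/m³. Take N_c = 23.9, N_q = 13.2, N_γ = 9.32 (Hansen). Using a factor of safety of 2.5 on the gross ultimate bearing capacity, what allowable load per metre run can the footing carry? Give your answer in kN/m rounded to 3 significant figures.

Effective surcharge at the founding depth q = γ·D_f = 15.7 × 1.62 = 25.434 kPa.
q_ult = q·N_q + 0.5·γ·B·N_γ
     = 25.434 × 13.2 + 0.5 × 15.7 × 3 × 9.32
     = 335.73 + 219.49 = 555.21 kPa.
Gross allowable pressure q_all = 555.21 / 2.5 = 222.09 kPa.
Allowable wall load = q_all × B = 222.09 × 3 = 666.26 kN per metre run.

≈ 666 kN/m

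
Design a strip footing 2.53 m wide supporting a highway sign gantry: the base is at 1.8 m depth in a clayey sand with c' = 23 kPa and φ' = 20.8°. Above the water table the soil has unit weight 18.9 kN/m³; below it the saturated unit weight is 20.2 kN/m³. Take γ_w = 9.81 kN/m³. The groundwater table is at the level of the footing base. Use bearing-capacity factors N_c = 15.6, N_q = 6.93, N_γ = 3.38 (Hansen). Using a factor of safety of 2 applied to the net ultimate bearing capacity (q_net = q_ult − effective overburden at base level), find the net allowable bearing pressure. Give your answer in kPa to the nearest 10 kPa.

q_all(net) ≈ 300 kPa

q = γ·D_f = 18.9 × 1.8 = 34.02 kPa.
For the ½γBN_γ term take γ' = 20.2 − 9.81 = 10.39 kN/m³ (soil below base is submerged).
c·N_c = 23 × 15.6 = 358.8 kPa
q·N_q = 34.02 × 6.93 = 235.76 kPa
0.5·γ·B·N_γ = 0.5 × 10.39 × 2.53 × 3.38 = 44.425 kPa
q_ult = 358.8 + 235.76 + 44.425 = 638.98 kPa.
Net ultimate: q_net = 638.98 − 34.02 = 604.96 kPa.
q_all(net) = 604.96 / 2 = 302.48 kPa.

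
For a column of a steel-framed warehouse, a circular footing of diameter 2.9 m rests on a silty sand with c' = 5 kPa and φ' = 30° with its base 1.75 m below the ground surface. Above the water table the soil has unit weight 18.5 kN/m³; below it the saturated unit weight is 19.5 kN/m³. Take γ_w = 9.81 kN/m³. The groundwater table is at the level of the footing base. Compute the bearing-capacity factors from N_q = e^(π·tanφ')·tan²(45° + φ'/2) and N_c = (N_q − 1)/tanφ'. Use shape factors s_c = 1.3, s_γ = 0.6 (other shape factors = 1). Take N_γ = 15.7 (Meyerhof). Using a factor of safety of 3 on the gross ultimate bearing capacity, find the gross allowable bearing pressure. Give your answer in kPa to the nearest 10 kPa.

q_all ≈ 310 kPa

N_q = e^(π·tan30°)·tan²(60°) = 18.4; N_c = (N_q − 1)/tanφ' = 30.14.
Effective surcharge at the founding depth q = γ·D_f = 18.5 × 1.75 = 32.375 kPa.
The water table coincides with the base, so in the self-weight term γ → γ' = 9.69 kN/m³.
q_ult = c·N_c·s_c + q·N_q + 0.5·γ·B·N_γ·s_γ
     = 5 × 30.14 × 1.3 + 32.375 × 18.401 + 0.5 × 9.69 × 2.9 × 15.7 × 0.6
     = 195.91 + 595.74 + 132.36 = 924 kPa.
q_all = 924 / 3 = 308 kPa.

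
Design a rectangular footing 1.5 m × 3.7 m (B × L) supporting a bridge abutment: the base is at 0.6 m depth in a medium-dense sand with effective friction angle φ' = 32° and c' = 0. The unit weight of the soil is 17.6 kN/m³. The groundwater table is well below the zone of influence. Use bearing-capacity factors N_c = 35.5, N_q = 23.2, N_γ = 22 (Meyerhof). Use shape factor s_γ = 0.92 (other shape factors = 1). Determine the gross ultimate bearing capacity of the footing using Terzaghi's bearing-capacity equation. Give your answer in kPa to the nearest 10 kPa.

q = γ·D_f = 17.6 × 0.6 = 10.56 kPa.
q·N_q = 10.56 × 23.2 = 244.99 kPa
0.5·γ·B·N_γ·s_γ = 0.5 × 17.6 × 1.5 × 22 × 0.92 = 267.17 kPa
q_ult = 244.99 + 267.17 = 512.16 kPa.

q_ult ≈ 510 kPa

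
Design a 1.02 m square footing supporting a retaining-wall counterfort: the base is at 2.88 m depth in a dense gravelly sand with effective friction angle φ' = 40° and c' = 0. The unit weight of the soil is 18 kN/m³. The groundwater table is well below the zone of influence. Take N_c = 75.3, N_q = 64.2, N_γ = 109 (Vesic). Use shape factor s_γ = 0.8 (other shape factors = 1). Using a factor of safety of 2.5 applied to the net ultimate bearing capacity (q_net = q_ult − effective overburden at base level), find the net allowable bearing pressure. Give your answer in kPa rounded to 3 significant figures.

q_all(net) ≈ 1630 kPa

q = γ·D_f = 18 × 2.88 = 51.84 kPa.
q·N_q = 51.84 × 64.2 = 3328.1 kPa
0.5·γ·B·N_γ·s_γ = 0.5 × 18 × 1.02 × 109 × 0.8 = 800.5 kPa
q_ult = 3328.1 + 800.5 = 4128.6 kPa.
Net ultimate: q_net = 4128.6 − 51.84 = 4076.8 kPa.
q_all(net) = 4076.8 / 2.5 = 1630.7 kPa.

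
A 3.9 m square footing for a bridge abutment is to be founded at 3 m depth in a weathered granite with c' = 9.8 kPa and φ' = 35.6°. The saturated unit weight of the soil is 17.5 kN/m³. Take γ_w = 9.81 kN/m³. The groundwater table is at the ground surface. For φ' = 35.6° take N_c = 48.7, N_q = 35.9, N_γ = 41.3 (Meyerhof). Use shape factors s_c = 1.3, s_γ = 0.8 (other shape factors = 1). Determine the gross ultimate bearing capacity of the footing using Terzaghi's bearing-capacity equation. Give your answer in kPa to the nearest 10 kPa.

Water table at ground surface, so effective unit weight γ' = 17.5 − 9.81 = 7.69 kN/m³ is used throughout; overburden q = 7.69 × 3 = 23.07 kPa; the same γ' applies in the ½γBN_γ term.
Cohesion term c·N_c·s_c = 9.8 × 48.7 × 1.3 = 620.44 kPa; surcharge term q·N_q = 23.07 × 35.9 = 828.21 kPa; self-weight term 0.5·γ·B·N_γ·s_γ = 0.5 × 7.69 × 3.9 × 41.3 × 0.8 = 495.45 kPa.
q_ult = 620.44 + 828.21 + 495.45 = 1944.1 kPa.

q_ult ≈ 1940 kPa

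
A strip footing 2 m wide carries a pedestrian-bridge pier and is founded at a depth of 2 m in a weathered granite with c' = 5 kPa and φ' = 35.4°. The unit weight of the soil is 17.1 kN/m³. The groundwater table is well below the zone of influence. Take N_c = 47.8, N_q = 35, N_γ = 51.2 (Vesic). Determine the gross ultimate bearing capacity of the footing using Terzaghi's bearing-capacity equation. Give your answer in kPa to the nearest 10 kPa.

Overburden at base level: q = 17.1 × 2 = 34.2 kPa.
Cohesion term c·N_c = 5 × 47.8 = 239 kPa; surcharge term q·N_q = 34.2 × 35 = 1197 kPa; self-weight term 0.5·γ·B·N_γ = 0.5 × 17.1 × 2 × 51.2 = 875.52 kPa.
q_ult = 239 + 1197 + 875.52 = 2311.5 kPa.

q_ult ≈ 2310 kPa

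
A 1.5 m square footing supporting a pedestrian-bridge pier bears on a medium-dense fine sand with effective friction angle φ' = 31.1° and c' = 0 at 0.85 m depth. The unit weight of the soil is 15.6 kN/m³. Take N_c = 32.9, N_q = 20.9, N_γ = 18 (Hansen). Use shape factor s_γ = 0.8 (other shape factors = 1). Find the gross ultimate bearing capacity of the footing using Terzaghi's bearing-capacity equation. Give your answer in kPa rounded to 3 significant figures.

Effective surcharge at the founding depth q = γ·D_f = 15.6 × 0.85 = 13.26 kPa.
q_ult = q·N_q + 0.5·γ·B·N_γ·s_γ
     = 13.26 × 20.9 + 0.5 × 15.6 × 1.5 × 18 × 0.8
     = 277.13 + 168.48 = 445.61 kPa.

q_ult ≈ 446 kPa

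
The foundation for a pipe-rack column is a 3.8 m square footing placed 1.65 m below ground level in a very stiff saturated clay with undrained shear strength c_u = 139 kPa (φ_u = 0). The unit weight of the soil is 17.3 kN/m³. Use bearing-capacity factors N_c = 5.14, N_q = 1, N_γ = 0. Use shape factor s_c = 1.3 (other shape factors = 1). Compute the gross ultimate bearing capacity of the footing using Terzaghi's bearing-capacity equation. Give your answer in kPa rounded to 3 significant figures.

Effective surcharge at the founding depth q = γ·D_f = 17.3 × 1.65 = 28.545 kPa.
q_ult = c·N_c·s_c + q·N_q
     = 139 × 5.14 × 1.3 + 28.545 × 1
     = 928.8 + 28.545 = 957.34 kPa.

q_ult ≈ 957 kPa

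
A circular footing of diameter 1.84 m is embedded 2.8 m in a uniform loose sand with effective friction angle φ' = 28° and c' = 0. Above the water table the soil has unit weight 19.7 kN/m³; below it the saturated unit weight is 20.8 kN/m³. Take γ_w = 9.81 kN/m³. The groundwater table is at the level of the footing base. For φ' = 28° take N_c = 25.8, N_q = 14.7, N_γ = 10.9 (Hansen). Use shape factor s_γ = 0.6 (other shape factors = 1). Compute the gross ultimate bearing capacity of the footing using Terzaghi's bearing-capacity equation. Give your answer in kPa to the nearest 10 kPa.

Effective surcharge at the founding depth q = γ·D_f = 19.7 × 2.8 = 55.16 kPa.
The water table coincides with the base, so in the self-weight term γ → γ' = 10.99 kN/m³.
q_ult = q·N_q + 0.5·γ·B·N_γ·s_γ
     = 55.16 × 14.7 + 0.5 × 10.99 × 1.84 × 10.9 × 0.6
     = 810.85 + 66.125 = 876.98 kPa.

q_ult ≈ 880 kPa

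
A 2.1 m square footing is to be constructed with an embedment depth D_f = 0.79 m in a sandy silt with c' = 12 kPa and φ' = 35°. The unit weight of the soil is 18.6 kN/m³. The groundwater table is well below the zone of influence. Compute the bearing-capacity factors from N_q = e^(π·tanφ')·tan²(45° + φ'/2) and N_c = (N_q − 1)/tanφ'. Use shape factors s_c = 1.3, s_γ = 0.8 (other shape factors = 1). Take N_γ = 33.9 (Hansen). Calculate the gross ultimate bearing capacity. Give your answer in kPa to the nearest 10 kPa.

tan35° = 0.7002, so N_q = e^(π×0.7002)·tan²(62.5°) = 9.023 × 3.69 = 33.3.
N_c = (33.3 − 1)/tan35° = 46.12.
Effective surcharge at the founding depth q = γ·D_f = 18.6 × 0.79 = 14.694 kPa.
q_ult = c·N_c·s_c + q·N_q + 0.5·γ·B·N_γ·s_γ
     = 12 × 46.124 × 1.3 + 14.694 × 33.296 + 0.5 × 18.6 × 2.1 × 33.9 × 0.8
     = 719.53 + 489.25 + 529.65 = 1738.4 kPa.

q_ult ≈ 1740 kPa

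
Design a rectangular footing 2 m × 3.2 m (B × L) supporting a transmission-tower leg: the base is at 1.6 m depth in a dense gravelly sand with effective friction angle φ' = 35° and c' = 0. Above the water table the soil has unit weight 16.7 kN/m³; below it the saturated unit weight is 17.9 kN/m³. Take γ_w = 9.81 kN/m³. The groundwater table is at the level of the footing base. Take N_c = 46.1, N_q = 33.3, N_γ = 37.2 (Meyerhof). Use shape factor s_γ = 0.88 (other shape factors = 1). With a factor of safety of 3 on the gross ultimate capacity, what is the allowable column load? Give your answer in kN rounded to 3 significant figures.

P_all ≈ 2460 kN

Overburden at base level: q = 16.7 × 1.6 = 26.72 kPa.
Below the base the soil is submerged, so the ½γBN_γ term uses γ' = 17.9 − 9.81 = 8.09 kN/m³.
Surcharge term q·N_q = 26.72 × 33.3 = 889.78 kPa; self-weight term 0.5·γ·B·N_γ·s_γ = 0.5 × 8.09 × 2 × 37.2 × 0.88 = 264.83 kPa.
q_ult = 889.78 + 264.83 = 1154.6 kPa.
Gross allowable pressure q_all = 1154.6 / 3 = 384.87 kPa.
Footing area = 6.4 m², so allowable column load = 384.87 × 6.4 = 2463.2 kN.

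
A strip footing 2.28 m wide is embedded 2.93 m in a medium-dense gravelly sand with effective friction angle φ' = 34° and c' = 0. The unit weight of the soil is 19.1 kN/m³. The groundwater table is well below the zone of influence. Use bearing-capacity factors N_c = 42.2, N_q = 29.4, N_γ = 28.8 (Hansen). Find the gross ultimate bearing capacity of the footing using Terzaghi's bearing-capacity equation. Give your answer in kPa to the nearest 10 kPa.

Effective surcharge at the founding depth q = γ·D_f = 19.1 × 2.93 = 55.963 kPa.
q_ult = q·N_q + 0.5·γ·B·N_γ
     = 55.963 × 29.4 + 0.5 × 19.1 × 2.28 × 28.8
     = 1645.3 + 627.09 = 2272.4 kPa.

q_ult ≈ 2270 kPa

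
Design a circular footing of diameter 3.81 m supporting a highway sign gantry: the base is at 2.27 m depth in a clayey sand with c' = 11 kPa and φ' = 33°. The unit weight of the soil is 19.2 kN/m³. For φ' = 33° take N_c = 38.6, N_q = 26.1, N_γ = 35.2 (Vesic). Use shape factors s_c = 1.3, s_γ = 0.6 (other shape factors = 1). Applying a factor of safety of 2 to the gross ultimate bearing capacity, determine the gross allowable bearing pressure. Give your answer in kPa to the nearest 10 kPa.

q_all ≈ 1230 kPa

Overburden at base level: q = 19.2 × 2.27 = 43.584 kPa.
Cohesion term c·N_c·s_c = 11 × 38.6 × 1.3 = 551.98 kPa; surcharge term q·N_q = 43.584 × 26.1 = 1137.5 kPa; self-weight term 0.5·γ·B·N_γ·s_γ = 0.5 × 19.2 × 3.81 × 35.2 × 0.6 = 772.49 kPa.
q_ult = 551.98 + 1137.5 + 772.49 = 2462 kPa.
q_all = q_ult / FS = 2462 / 2 = 1231 kPa.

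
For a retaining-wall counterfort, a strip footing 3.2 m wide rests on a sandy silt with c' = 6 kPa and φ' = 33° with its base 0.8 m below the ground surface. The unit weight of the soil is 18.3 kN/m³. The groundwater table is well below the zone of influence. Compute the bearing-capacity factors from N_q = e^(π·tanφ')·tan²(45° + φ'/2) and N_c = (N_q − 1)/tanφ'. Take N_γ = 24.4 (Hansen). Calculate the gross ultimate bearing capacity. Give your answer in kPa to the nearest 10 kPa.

q_ult ≈ 1330 kPa

tan33° = 0.6494, so N_q = e^(π×0.6494)·tan²(61.5°) = 7.692 × 3.392 = 26.09.
N_c = (26.09 − 1)/tan33° = 38.64.
Effective surcharge at the founding depth q = γ·D_f = 18.3 × 0.8 = 14.64 kPa.
q_ult = c·N_c + q·N_q + 0.5·γ·B·N_γ
     = 6 × 38.638 + 14.64 × 26.092 + 0.5 × 18.3 × 3.2 × 24.4
     = 231.83 + 381.99 + 714.43 = 1328.2 kPa.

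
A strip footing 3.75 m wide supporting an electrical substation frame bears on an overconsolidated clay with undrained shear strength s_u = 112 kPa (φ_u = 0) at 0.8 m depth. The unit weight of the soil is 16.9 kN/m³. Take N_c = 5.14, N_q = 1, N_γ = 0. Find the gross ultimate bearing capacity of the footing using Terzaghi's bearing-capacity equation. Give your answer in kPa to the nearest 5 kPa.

q_ult ≈ 590 kPa

Effective surcharge at the founding depth q = γ·D_f = 16.9 × 0.8 = 13.52 kPa.
q_ult = c·N_c + q·N_q
     = 112 × 5.14 + 13.52 × 1
     = 575.68 + 13.52 = 589.2 kPa.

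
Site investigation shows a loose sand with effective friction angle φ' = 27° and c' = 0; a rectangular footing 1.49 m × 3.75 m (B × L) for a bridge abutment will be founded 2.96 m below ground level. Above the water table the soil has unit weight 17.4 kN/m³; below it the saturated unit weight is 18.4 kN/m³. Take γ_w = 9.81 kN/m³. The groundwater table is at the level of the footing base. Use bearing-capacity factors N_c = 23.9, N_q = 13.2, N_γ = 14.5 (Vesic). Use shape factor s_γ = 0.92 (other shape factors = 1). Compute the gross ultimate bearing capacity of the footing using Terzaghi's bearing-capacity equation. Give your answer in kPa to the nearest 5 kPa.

Overburden at base level: q = 17.4 × 2.96 = 51.504 kPa.
Below the base the soil is submerged, so the ½γBN_γ term uses γ' = 18.4 − 9.81 = 8.59 kN/m³.
Surcharge term q·N_q = 51.504 × 13.2 = 679.85 kPa; self-weight term 0.5·γ·B·N_γ·s_γ = 0.5 × 8.59 × 1.49 × 14.5 × 0.92 = 85.37 kPa.
q_ult = 679.85 + 85.37 = 765.22 kPa.

q_ult ≈ 765 kPa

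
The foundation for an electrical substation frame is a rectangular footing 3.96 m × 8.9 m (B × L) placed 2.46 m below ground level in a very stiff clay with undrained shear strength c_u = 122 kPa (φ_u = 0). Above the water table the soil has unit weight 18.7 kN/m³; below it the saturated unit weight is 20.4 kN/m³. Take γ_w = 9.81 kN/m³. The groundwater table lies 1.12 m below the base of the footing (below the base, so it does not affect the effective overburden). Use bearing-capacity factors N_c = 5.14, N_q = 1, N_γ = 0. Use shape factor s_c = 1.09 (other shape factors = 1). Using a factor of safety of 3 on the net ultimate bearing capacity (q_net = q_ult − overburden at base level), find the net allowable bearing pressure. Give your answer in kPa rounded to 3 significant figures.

q = γ·D_f = 18.7 × 2.46 = 46.002 kPa.
c·N_c·s_c = 122 × 5.14 × 1.09 = 683.52 kPa
q·N_q = 46.002 × 1 = 46.002 kPa
q_ult = 683.52 + 46.002 = 729.52 kPa.
q_net = 729.52 − 46.002 = 683.52 kPa.
q_all(net) = 683.52 / 3 = 227.84 kPa.

q_all(net) ≈ 228 kPa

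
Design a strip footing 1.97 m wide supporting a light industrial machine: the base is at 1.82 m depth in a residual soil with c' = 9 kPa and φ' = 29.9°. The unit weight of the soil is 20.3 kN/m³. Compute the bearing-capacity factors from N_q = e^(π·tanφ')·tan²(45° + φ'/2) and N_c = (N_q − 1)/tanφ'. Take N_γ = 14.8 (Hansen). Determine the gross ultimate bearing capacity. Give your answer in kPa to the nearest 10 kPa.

tan29.9° = 0.575, so N_q = e^(π×0.575)·tan²(59.95°) = 6.089 × 2.988 = 18.19.
N_c = (18.19 − 1)/tan29.9° = 29.9.
q = γ·D_f = 20.3 × 1.82 = 36.946 kPa.
c·N_c = 9 × 29.901 = 269.11 kPa
q·N_q = 36.946 × 18.194 = 672.19 kPa
0.5·γ·B·N_γ = 0.5 × 20.3 × 1.97 × 14.8 = 295.93 kPa
q_ult = 269.11 + 672.19 + 295.93 = 1237.2 kPa.

q_ult ≈ 1240 kPa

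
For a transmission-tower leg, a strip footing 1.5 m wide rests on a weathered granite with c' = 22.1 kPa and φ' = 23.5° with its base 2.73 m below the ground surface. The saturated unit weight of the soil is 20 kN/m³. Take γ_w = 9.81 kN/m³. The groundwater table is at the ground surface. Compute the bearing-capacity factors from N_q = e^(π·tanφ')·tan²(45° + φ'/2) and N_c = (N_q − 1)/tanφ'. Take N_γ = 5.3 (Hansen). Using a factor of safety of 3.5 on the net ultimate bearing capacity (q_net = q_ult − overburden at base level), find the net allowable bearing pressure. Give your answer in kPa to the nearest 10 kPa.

q_all(net) ≈ 190 kPa

N_q = e^(π·tan23.5°)·tan²(56.75°) = 9.12; N_c = (N_q − 1)/tanφ' = 18.67.
γ' = 20 − 9.81 = 10.19 kN/m³ (submerged throughout). q = 10.19 × 2.73 = 27.819 kPa; the same γ' applies in the ½γBN_γ term.
c·N_c = 22.1 × 18.672 = 412.64 kPa
q·N_q = 27.819 × 9.1187 = 253.67 kPa
0.5·γ·B·N_γ = 0.5 × 10.19 × 1.5 × 5.3 = 40.505 kPa
q_ult = 412.64 + 253.67 + 40.505 = 706.82 kPa.
q_net = 706.82 − 27.819 = 679 kPa.
q_all(net) = 679 / 3.5 = 194 kPa.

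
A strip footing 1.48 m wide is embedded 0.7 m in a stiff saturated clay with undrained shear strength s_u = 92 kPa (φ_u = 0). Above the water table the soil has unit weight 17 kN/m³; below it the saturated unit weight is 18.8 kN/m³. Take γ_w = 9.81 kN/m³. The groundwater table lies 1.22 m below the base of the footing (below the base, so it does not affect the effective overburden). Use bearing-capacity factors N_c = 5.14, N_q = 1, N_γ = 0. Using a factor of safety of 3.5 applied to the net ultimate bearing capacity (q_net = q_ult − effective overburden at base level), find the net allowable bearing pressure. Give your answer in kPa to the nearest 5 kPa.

q_all(net) ≈ 135 kPa

q = γ·D_f = 17 × 0.7 = 11.9 kPa.
c·N_c = 92 × 5.14 = 472.88 kPa
q·N_q = 11.9 × 1 = 11.9 kPa
q_ult = 472.88 + 11.9 = 484.78 kPa.
Net ultimate: q_net = 484.78 − 11.9 = 472.88 kPa.
q_all(net) = 472.88 / 3.5 = 135.11 kPa.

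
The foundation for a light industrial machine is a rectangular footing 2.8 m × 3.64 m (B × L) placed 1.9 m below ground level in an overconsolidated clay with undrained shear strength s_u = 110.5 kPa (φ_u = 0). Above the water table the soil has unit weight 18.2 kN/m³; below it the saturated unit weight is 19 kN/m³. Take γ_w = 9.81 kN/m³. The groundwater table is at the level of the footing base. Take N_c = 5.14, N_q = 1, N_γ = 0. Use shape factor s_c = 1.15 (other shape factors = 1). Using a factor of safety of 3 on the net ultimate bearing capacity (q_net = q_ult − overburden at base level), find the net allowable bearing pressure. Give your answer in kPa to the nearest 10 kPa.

Effective surcharge at the founding depth q = γ·D_f = 18.2 × 1.9 = 34.58 kPa.
q_ult = c·N_c·s_c + q·N_q
     = 110.5 × 5.14 × 1.15 + 34.58 × 1
     = 653.17 + 34.58 = 687.75 kPa.
q_net = 687.75 − 34.58 = 653.17 kPa.
q_all(net) = 653.17 / 3 = 217.72 kPa.

q_all(net) ≈ 220 kPa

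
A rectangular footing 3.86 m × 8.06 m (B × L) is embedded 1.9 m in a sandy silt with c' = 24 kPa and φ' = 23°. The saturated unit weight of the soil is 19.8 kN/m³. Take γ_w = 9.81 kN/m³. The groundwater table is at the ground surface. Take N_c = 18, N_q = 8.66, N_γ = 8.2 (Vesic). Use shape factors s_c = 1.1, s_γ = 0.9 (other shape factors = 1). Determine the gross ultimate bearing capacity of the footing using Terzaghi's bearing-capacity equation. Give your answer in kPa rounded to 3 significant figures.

q_ult ≈ 782 kPa

With the water table at the surface the whole profile is submerged: γ' = 19.8 − 9.81 = 9.99 kN/m³, so q = γ'·D_f = 18.981 kPa; the same γ' applies in the ½γBN_γ term.
q_ult = c·N_c·s_c + q·N_q + 0.5·γ·B·N_γ·s_γ
     = 24 × 18 × 1.1 + 18.981 × 8.66 + 0.5 × 9.99 × 3.86 × 8.2 × 0.9
     = 475.2 + 164.38 + 142.29 = 781.87 kPa.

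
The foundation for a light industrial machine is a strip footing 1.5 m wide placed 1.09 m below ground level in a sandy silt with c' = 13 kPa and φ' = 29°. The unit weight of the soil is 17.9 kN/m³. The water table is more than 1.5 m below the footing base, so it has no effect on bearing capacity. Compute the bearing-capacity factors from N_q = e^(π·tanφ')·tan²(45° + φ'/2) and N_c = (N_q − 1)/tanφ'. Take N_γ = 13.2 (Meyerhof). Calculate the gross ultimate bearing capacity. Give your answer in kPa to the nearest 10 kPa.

tan29° = 0.5543, so N_q = e^(π×0.5543)·tan²(59.5°) = 5.705 × 2.882 = 16.44.
N_c = (16.44 − 1)/tan29° = 27.86.
Overburden at base level: q = 17.9 × 1.09 = 19.511 kPa.
Cohesion term c·N_c = 13 × 27.86 = 362.19 kPa; surcharge term q·N_q = 19.511 × 16.443 = 320.83 kPa; self-weight term 0.5·γ·B·N_γ = 0.5 × 17.9 × 1.5 × 13.2 = 177.21 kPa.
q_ult = 362.19 + 320.83 + 177.21 = 860.22 kPa.

q_ult ≈ 860 kPa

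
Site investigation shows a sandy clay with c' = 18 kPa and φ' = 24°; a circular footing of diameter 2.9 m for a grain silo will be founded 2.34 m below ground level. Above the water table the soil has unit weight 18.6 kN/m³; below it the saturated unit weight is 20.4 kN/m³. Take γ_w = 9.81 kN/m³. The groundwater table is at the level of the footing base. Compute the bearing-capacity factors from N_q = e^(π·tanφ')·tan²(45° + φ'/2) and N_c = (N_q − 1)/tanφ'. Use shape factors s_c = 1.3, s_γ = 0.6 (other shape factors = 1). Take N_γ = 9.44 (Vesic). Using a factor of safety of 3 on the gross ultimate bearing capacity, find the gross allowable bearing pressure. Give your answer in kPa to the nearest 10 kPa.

q_all ≈ 320 kPa

N_q = e^(π·tan24°)·tan²(57°) = 9.6; N_c = (N_q − 1)/tanφ' = 19.32.
Effective surcharge at the founding depth q = γ·D_f = 18.6 × 2.34 = 43.524 kPa.
The water table coincides with the base, so in the self-weight term γ → γ' = 10.59 kN/m³.
q_ult = c·N_c·s_c + q·N_q + 0.5·γ·B·N_γ·s_γ
     = 18 × 19.324 × 1.3 + 43.524 × 9.6034 + 0.5 × 10.59 × 2.9 × 9.44 × 0.6
     = 452.17 + 417.98 + 86.974 = 957.12 kPa.
q_all = 957.12 / 3 = 319.04 kPa.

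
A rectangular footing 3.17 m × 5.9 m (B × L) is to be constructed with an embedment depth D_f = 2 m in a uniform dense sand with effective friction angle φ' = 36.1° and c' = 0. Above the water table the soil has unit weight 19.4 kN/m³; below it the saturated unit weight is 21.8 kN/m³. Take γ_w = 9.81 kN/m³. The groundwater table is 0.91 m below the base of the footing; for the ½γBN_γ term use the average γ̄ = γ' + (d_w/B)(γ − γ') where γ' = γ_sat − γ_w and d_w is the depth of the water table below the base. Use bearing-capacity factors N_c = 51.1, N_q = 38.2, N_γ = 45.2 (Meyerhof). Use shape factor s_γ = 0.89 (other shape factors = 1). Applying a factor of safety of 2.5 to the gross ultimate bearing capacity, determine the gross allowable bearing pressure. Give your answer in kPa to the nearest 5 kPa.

q = γ·D_f = 19.4 × 2 = 38.8 kPa.
γ' = 11.99 kN/m³; averaging over the depth B below the base, γ̄ = γ' + (d_w/B)(γ − γ') = 14.117 kN/m³.
q·N_q = 38.8 × 38.2 = 1482.2 kPa
0.5·γ·B·N_γ·s_γ = 0.5 × 14.117 × 3.17 × 45.2 × 0.89 = 900.13 kPa
q_ult = 1482.2 + 900.13 = 2382.3 kPa.
q_all = q_ult / FS = 2382.3 / 2.5 = 952.92 kPa.

q_all ≈ 955 kPa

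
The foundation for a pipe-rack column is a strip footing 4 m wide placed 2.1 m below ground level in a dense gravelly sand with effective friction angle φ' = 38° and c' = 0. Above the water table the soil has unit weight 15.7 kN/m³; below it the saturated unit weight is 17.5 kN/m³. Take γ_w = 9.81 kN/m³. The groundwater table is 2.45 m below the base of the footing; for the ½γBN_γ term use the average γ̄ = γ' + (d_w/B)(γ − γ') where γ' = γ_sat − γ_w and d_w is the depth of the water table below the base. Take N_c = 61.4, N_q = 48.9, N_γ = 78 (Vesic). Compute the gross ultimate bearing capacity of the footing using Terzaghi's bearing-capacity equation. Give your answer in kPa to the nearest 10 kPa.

q = γ·D_f = 15.7 × 2.1 = 32.97 kPa.
γ' = 7.69 kN/m³; averaging over the depth B below the base, γ̄ = γ' + (d_w/B)(γ − γ') = 12.596 kN/m³.
q·N_q = 32.97 × 48.9 = 1612.2 kPa
0.5·γ·B·N_γ = 0.5 × 12.596 × 4 × 78 = 1965 kPa
q_ult = 1612.2 + 1965 = 3577.2 kPa.

q_ult ≈ 3580 kPa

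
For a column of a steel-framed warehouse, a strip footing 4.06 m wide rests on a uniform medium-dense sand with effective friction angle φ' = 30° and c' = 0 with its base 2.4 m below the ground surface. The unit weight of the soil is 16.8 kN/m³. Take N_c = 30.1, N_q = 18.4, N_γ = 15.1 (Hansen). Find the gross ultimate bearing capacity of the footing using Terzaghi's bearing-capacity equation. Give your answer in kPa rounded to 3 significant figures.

Overburden at base level: q = 16.8 × 2.4 = 40.32 kPa.
Surcharge term q·N_q = 40.32 × 18.4 = 741.89 kPa; self-weight term 0.5·γ·B·N_γ = 0.5 × 16.8 × 4.06 × 15.1 = 514.97 kPa.
q_ult = 741.89 + 514.97 = 1256.9 kPa.

q_ult ≈ 1260 kPa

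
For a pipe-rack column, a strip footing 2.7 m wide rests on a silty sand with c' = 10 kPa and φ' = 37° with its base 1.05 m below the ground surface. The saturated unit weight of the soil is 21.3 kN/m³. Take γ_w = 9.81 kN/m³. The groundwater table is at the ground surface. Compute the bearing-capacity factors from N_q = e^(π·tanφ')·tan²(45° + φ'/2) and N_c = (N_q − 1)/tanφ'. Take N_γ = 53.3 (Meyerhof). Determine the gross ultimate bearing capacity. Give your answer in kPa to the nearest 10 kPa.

tan37° = 0.7536, so N_q = e^(π×0.7536)·tan²(63.5°) = 10.669 × 4.023 = 42.92.
N_c = (42.92 − 1)/tan37° = 55.63.
Water table at ground surface, so effective unit weight γ' = 21.3 − 9.81 = 11.49 kN/m³ is used throughout; overburden q = 11.49 × 1.05 = 12.065 kPa; the same γ' applies in the ½γBN_γ term.
Cohesion term c·N_c = 10 × 55.63 = 556.3 kPa; surcharge term q·N_q = 12.065 × 42.92 = 517.81 kPa; self-weight term 0.5·γ·B·N_γ = 0.5 × 11.49 × 2.7 × 53.3 = 826.76 kPa.
q_ult = 556.3 + 517.81 + 826.76 = 1900.9 kPa.

q_ult ≈ 1900 kPa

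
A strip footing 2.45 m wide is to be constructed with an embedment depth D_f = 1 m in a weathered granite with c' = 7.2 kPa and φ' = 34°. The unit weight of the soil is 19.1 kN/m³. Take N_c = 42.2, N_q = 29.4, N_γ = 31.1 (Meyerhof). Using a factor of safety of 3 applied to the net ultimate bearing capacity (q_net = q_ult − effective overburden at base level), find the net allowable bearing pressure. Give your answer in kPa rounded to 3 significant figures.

q_all(net) ≈ 525 kPa

Overburden at base level: q = 19.1 × 1 = 19.1 kPa.
Cohesion term c·N_c = 7.2 × 42.2 = 303.84 kPa; surcharge term q·N_q = 19.1 × 29.4 = 561.54 kPa; self-weight term 0.5·γ·B·N_γ = 0.5 × 19.1 × 2.45 × 31.1 = 727.66 kPa.
q_ult = 303.84 + 561.54 + 727.66 = 1593 kPa.
Net ultimate: q_net = 1593 − 19.1 = 1573.9 kPa.
q_all(net) = 1573.9 / 3 = 524.65 kPa.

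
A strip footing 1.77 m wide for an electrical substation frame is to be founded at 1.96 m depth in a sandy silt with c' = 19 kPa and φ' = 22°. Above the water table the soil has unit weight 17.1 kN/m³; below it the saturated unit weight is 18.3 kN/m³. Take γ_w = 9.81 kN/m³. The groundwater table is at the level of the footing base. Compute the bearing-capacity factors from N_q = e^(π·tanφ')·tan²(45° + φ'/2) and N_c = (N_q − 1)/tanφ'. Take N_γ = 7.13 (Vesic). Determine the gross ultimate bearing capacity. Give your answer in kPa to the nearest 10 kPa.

tan22° = 0.404, so N_q = e^(π×0.404)·tan²(56°) = 3.558 × 2.198 = 7.82.
N_c = (7.82 − 1)/tan22° = 16.88.
q = γ·D_f = 17.1 × 1.96 = 33.516 kPa.
For the ½γBN_γ term take γ' = 18.3 − 9.81 = 8.49 kN/m³ (soil below base is submerged).
c·N_c = 19 × 16.883 = 320.77 kPa
q·N_q = 33.516 × 7.8211 = 262.13 kPa
0.5·γ·B·N_γ = 0.5 × 8.49 × 1.77 × 7.13 = 53.572 kPa
q_ult = 320.77 + 262.13 + 53.572 = 636.48 kPa.

q_ult ≈ 640 kPa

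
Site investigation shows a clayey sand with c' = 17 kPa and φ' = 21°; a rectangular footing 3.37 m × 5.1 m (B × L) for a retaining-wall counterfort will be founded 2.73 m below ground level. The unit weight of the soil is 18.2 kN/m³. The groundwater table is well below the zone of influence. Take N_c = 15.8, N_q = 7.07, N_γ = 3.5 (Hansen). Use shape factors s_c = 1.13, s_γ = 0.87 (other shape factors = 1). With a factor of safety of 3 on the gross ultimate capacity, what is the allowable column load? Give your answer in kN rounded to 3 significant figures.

P_all ≈ 4290 kN

q = γ·D_f = 18.2 × 2.73 = 49.686 kPa.
c·N_c·s_c = 17 × 15.8 × 1.13 = 303.52 kPa
q·N_q = 49.686 × 7.07 = 351.28 kPa
0.5·γ·B·N_γ·s_γ = 0.5 × 18.2 × 3.37 × 3.5 × 0.87 = 93.381 kPa
q_ult = 303.52 + 351.28 + 93.381 = 748.18 kPa.
Gross allowable pressure q_all = 748.18 / 3 = 249.39 kPa.
Footing area = 17.187 m², so allowable column load = 249.39 × 17.187 = 4286.3 kN.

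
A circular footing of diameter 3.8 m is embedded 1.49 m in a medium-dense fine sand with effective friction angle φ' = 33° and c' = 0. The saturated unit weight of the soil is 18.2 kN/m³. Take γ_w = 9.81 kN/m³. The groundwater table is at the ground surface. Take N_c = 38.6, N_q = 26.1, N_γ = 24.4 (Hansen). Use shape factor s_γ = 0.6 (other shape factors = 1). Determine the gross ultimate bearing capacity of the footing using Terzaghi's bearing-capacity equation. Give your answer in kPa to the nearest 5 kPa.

q_ult ≈ 560 kPa

With the water table at the surface the whole profile is submerged: γ' = 18.2 − 9.81 = 8.39 kN/m³, so q = γ'·D_f = 12.501 kPa; the same γ' applies in the ½γBN_γ term.
q_ult = q·N_q + 0.5·γ·B·N_γ·s_γ
     = 12.501 × 26.1 + 0.5 × 8.39 × 3.8 × 24.4 × 0.6
     = 326.28 + 233.38 = 559.65 kPa.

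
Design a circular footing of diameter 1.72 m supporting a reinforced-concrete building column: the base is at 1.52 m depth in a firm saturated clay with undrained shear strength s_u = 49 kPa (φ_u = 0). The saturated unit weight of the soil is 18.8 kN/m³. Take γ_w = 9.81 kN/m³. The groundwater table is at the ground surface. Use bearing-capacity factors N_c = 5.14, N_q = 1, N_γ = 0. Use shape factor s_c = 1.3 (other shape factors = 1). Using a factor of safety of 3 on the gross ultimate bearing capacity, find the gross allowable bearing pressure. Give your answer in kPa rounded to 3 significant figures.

Water table at ground surface, so effective unit weight γ' = 18.8 − 9.81 = 8.99 kN/m³ is used throughout; overburden q = 8.99 × 1.52 = 13.665 kPa.
Cohesion term c·N_c·s_c = 49 × 5.14 × 1.3 = 327.42 kPa; surcharge term q·N_q = 13.665 × 1 = 13.665 kPa.
q_ult = 327.42 + 13.665 = 341.08 kPa.
q_all = 341.08 / 3 = 113.69 kPa.

q_all ≈ 114 kPa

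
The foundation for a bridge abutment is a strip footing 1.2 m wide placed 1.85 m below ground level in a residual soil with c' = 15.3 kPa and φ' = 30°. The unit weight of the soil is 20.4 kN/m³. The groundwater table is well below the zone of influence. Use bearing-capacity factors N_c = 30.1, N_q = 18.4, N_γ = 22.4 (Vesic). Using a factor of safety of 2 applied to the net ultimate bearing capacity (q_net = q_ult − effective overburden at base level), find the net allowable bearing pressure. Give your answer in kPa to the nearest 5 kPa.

q_all(net) ≈ 695 kPa

Effective surcharge at the founding depth q = γ·D_f = 20.4 × 1.85 = 37.74 kPa.
q_ult = c·N_c + q·N_q + 0.5·γ·B·N_γ
     = 15.3 × 30.1 + 37.74 × 18.4 + 0.5 × 20.4 × 1.2 × 22.4
     = 460.53 + 694.42 + 274.18 = 1429.1 kPa.
Net ultimate: q_net = 1429.1 − 37.74 = 1391.4 kPa.
q_all(net) = 1391.4 / 2 = 695.69 kPa.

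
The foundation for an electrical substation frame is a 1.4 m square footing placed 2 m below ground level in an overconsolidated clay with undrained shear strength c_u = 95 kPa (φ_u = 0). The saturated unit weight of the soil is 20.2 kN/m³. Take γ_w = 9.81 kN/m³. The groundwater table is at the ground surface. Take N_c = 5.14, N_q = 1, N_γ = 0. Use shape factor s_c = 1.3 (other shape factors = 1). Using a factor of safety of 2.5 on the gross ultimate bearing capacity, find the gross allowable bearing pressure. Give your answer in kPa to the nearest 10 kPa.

With the water table at the surface the whole profile is submerged: γ' = 20.2 − 9.81 = 10.39 kN/m³, so q = γ'·D_f = 20.78 kPa.
q_ult = c·N_c·s_c + q·N_q
     = 95 × 5.14 × 1.3 + 20.78 × 1
     = 634.79 + 20.78 = 655.57 kPa.
q_all = 655.57 / 2.5 = 262.23 kPa.

q_all ≈ 260 kPa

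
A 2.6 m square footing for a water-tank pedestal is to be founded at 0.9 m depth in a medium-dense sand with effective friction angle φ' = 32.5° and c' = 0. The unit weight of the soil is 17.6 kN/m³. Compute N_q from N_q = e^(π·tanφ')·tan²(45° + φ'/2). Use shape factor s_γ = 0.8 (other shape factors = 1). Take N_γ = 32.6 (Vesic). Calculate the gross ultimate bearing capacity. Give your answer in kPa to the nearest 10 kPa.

tan32.5° = 0.6371, so N_q = e^(π×0.6371)·tan²(61.25°) = 7.4 × 3.322 = 24.58.
Overburden at base level: q = 17.6 × 0.9 = 15.84 kPa.
Surcharge term q·N_q = 15.84 × 24.585 = 389.42 kPa; self-weight term 0.5·γ·B·N_γ·s_γ = 0.5 × 17.6 × 2.6 × 32.6 × 0.8 = 596.71 kPa.
q_ult = 389.42 + 596.71 = 986.13 kPa.

q_ult ≈ 990 kPa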